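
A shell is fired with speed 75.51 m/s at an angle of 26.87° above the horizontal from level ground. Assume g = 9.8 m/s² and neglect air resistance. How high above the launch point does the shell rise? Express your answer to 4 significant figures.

Vertical component of launch velocity: v_y = 75.51 sin 26.87° = 34.128 m/s.
At the highest point the vertical velocity is zero, so v_y² = 2 g h_max.
h_max = (34.128)² / (2 × 9.8) = 1164.7 / 19.60 = 59.42 m.

59.42 m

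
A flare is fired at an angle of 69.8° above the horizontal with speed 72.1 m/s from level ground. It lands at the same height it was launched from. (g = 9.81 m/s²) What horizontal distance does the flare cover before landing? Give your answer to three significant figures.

For level ground, R = v₀² sin(2θ) / g.
sin(2 × 69.8°) = sin 139.6° = 0.6481.
R = (72.1)² × 0.6481 / 9.81 = 343 m.

343 m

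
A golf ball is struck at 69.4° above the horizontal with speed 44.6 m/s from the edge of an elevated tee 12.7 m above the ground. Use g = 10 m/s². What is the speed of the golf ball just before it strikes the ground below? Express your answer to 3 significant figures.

v_x = 44.6 cos 69.4° = 15.69 m/s is unchanged throughout.
For the vertical component, v_y² = v_y0² + 2 g h = (41.75)² + 2×10×12.7 = 1997, so |v_y| = 44.69 m/s.
Impact speed = √(v_x² + v_y²) = √(246.2 + 1997) = 47.4 m/s.

47.4 m/s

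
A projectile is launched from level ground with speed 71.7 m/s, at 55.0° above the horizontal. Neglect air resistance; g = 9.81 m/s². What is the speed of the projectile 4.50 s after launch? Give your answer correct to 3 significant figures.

43.6 m/s

v_x = 71.7 cos 55.0° = 41.13 m/s (constant).
v_y(t) = 71.7 sin 55.0° − g t = 58.73 − 9.81 × 4.50 = 14.58 m/s.
Speed = √(v_x² + v_y²) = √(1692 + 212.6) = 43.6 m/s.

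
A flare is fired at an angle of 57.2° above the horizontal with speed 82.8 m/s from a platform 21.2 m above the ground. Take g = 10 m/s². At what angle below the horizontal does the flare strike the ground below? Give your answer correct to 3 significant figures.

58.3°

v_x = 82.8 cos 57.2° = 44.85 m/s.
At impact |v_y| = √(v_y0² + 2 g h) = √(69.60² + 2×10×21.2) = 72.58 m/s.
Angle below horizontal = arctan(|v_y| / v_x) = arctan(72.58 / 44.85) = 58.3°.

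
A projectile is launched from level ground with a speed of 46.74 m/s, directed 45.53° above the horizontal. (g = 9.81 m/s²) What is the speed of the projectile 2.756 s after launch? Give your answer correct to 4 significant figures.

v_x = 46.74 cos 45.53° = 32.743 m/s (constant).
v_y(t) = 46.74 sin 45.53° − g t = 33.354 − 9.81 × 2.756 = 6.3176 m/s.
Speed = √(v_x² + v_y²) = √(1072.1 + 39.912) = 33.35 m/s.

33.35 m/s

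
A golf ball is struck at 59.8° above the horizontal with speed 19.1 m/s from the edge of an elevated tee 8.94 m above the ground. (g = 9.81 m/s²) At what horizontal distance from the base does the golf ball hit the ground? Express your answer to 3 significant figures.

36.9 m

Components: v_x = 19.1 cos 59.8° = 9.608 m/s, v_y = 19.1 sin 59.8° = 16.51 m/s.
Vertical: 0 = 8.94 + 16.51 t − ½(9.81) t² ⇒ 4.905 t² − 16.51 t − 8.94 = 0.
t = [16.51 + √(272.6 + 175.4)] / 9.810 = 3.841 s.
Horizontal: R = v_x · t = 9.608 × 3.841 = 36.9 m.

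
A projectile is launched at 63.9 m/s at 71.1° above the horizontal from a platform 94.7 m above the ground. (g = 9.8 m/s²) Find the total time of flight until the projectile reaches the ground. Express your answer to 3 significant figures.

Vertical component: v_y = 63.9 sin 71.1° = 60.45 m/s.
Taking up as positive with launch at y = 94.7 m, landing at y = 0: 0 = 94.7 + 60.45 t − ½(9.8) t².
Solving 4.900 t² − 60.45 t − 94.7 = 0 gives t = [60.45 + √(60.45² + 4·4.900·94.7)] / 9.800 = 13.7 s.

13.7 s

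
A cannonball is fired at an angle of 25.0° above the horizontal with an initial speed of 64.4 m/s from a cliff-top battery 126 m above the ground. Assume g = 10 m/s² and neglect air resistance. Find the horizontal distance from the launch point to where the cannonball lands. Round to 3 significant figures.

492 m

Components: v_x = 64.4 cos 25.0° = 58.37 m/s, v_y = 64.4 sin 25.0° = 27.22 m/s.
Vertical: 0 = 126 + 27.22 t − ½(10) t² ⇒ 5.000 t² − 27.22 t − 126 = 0.
t = [27.22 + √(740.9 + 2520)] / 10.00 = 8.432 s.
Horizontal: R = v_x · t = 58.37 × 8.432 = 492 m.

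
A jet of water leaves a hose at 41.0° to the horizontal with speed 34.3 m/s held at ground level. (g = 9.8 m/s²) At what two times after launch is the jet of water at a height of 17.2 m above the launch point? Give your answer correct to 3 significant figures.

v_y0 = 34.3 sin 41.0° = 22.50 m/s.
Set y = v_y0 t − ½ g t² = 17.2: 4.900 t² − 22.50 t + 17.2 = 0.
t = [22.50 ± √(506.2 − 337.1)] / 9.8 = (22.50 ± 13.00) / 9.8, giving t = 0.969 s or t = 3.62 s.
So the jet of water is at 17.2 m at t = 0.969 s (rising) and t = 3.62 s (falling).

0.969 s and 3.62 s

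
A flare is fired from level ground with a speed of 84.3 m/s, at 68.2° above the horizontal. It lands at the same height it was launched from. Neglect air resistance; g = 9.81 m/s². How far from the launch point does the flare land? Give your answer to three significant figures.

500 m

Components: v_x = 84.3 cos 68.2° = 31.31 m/s, v_y = 84.3 sin 68.2° = 78.27 m/s.
Time of flight (same landing height): t = 2 v_y / g = 2 × 78.27 / 9.81 = 15.96 s.
Range: R = v_x · t = 31.31 × 15.96 = 500 m.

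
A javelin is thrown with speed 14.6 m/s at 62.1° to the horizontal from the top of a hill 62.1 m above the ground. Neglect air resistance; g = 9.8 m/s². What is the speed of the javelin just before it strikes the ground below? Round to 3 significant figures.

37.8 m/s

v_x = 14.6 cos 62.1° = 6.832 m/s is unchanged throughout.
For the vertical component, v_y² = v_y0² + 2 g h = (12.90)² + 2×9.8×62.1 = 1384, so |v_y| = 37.20 m/s.
Impact speed = √(v_x² + v_y²) = √(46.68 + 1384) = 37.8 m/s.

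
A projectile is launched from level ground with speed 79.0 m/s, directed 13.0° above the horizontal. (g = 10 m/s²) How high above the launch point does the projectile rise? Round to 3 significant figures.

15.8 m

Vertical component of launch velocity: v_y = 79.0 sin 13.0° = 17.77 m/s.
At the highest point the vertical velocity is zero, so v_y² = 2 g h_max.
h_max = (17.77)² / (2 × 10) = 315.8 / 20.00 = 15.8 m.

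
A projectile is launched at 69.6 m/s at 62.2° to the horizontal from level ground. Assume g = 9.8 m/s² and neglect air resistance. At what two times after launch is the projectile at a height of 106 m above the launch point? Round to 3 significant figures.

2.06 s and 10.5 s

v_y0 = 69.6 sin 62.2° = 61.57 m/s.
Set y = v_y0 t − ½ g t² = 106: 4.900 t² − 61.57 t + 106 = 0.
t = [61.57 ± √(3791 − 2078)] / 9.8 = (61.57 ± 41.39) / 9.8, giving t = 2.06 s or t = 10.5 s.
So the projectile is at 106 m at t = 2.06 s (rising) and t = 10.5 s (falling).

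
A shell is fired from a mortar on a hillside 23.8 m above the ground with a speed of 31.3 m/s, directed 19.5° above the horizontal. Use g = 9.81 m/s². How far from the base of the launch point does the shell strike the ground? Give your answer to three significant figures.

104 m

Components: v_x = 31.3 cos 19.5° = 29.50 m/s, v_y = 31.3 sin 19.5° = 10.45 m/s.
Vertical: 0 = 23.8 + 10.45 t − ½(9.81) t² ⇒ 4.905 t² − 10.45 t − 23.8 = 0.
t = [10.45 + √(109.2 + 467.0)] / 9.810 = 3.512 s.
Horizontal: R = v_x · t = 29.50 × 3.512 = 104 m.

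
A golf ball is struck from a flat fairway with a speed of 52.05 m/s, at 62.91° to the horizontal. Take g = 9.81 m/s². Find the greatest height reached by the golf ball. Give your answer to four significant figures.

Vertical component of launch velocity: v_y = 52.05 sin 62.91° = 46.340 m/s.
At the highest point the vertical velocity is zero, so v_y² = 2 g h_max.
h_max = (46.340)² / (2 × 9.81) = 2147.4 / 19.62 = 109.4 m.

109.4 m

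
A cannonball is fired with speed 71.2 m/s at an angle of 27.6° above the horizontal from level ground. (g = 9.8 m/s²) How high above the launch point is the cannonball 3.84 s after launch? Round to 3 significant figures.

v_y0 = 71.2 sin 27.6° = 32.99 m/s.
y(t) = v_y0 t − ½ g t² = 32.99×3.84 − 4.900×3.84² = 54.4 m.

54.4 m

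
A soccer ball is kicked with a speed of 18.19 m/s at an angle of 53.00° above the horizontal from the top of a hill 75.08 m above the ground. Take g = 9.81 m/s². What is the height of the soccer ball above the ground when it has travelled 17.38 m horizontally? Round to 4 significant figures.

85.78 m

v_x = 18.19 cos 53.00° = 10.947 m/s, v_y0 = 18.19 sin 53.00° = 14.527 m/s.
Time to reach x = 17.38 m: t = x / v_x = 17.38 / 10.947 = 1.5876 s.
y = 75.08 + v_y0 t − ½ g t² = 75.08 + 14.527×1.5876 − 4.905×1.5876² = 85.78 m.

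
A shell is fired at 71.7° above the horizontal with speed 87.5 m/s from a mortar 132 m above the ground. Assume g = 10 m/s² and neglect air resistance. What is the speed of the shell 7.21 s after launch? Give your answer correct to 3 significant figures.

29.6 m/s

v_x = 87.5 cos 71.7° = 27.47 m/s (constant).
v_y(t) = 87.5 sin 71.7° − g t = 83.07 − 10 × 7.21 = 10.97 m/s.
Speed = √(v_x² + v_y²) = √(754.6 + 120.3) = 29.6 m/s.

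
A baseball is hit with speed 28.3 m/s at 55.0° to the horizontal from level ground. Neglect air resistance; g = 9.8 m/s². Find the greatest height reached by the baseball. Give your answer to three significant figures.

Vertical component of launch velocity: v_y = 28.3 sin 55.0° = 23.18 m/s.
At the highest point the vertical velocity is zero, so v_y² = 2 g h_max.
h_max = (23.18)² / (2 × 9.8) = 537.3 / 19.60 = 27.4 m.

27.4 m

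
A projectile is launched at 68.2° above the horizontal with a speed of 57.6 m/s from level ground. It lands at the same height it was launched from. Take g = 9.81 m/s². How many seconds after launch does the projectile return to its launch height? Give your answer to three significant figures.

10.9 s

Vertical component: v_y = 57.6 sin 68.2° = 53.48 m/s.
For a projectile landing at launch height, time of flight is t = 2 v_y / g = 2 × 53.48 / 9.81 = 10.9 s.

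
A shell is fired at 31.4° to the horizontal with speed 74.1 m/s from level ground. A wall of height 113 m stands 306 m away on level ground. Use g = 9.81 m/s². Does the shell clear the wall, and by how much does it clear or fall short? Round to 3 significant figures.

v_x = 74.1 cos 31.4° = 63.25 m/s; v_y0 = 74.1 sin 31.4° = 38.61 m/s.
Time to reach the wall: t = 306 / 63.25 = 4.838 s.
Height at that point: y = 38.61×4.838 − 4.905×4.838² = 71.99 m.
That is 113 − 71.99 = 41.0 m below the top of the wall, so the shell does not clear it.

No — it falls 41.0 m short of clearing the wall.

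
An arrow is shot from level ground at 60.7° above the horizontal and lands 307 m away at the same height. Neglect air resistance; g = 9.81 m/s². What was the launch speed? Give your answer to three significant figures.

59.4 m/s

On level ground, R = v₀² sin(2θ) / g, so v₀ = √(R g / sin 2θ).
sin(2 × 60.7°) = 0.8536.
v₀ = √(307 × 9.81 / 0.8536) = √3528 = 59.4 m/s.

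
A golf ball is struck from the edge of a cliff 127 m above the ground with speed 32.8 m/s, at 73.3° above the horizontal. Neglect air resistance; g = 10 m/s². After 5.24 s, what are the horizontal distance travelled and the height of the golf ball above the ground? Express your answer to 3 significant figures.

v_x = 32.8 cos 73.3° = 9.425 m/s; v_y0 = 32.8 sin 73.3° = 31.42 m/s.
x = v_x t = 9.425 × 5.24 = 49.4 m.
y = 127 + v_y0 t − ½ g t² = 154 m.

x = 49.4 m, y = 154 m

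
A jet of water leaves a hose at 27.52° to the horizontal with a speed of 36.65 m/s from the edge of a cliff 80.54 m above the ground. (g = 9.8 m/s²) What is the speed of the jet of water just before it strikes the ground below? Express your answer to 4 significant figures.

54.05 m/s

v_x = 36.65 cos 27.52° = 32.503 m/s is unchanged throughout.
For the vertical component, v_y² = v_y0² + 2 g h = (16.934)² + 2×9.8×80.54 = 1865.3, so |v_y| = 43.189 m/s.
Impact speed = √(v_x² + v_y²) = √(1056.4 + 1865.3) = 54.05 m/s.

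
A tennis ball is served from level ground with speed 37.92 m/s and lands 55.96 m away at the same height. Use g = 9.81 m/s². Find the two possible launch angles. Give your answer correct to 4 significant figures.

11.22° and 78.78°

Level-ground range: R = v₀² sin(2θ)/g ⇒ sin 2θ = R g / v₀² = 55.96×9.81/37.92² = 0.3818.
2θ = arcsin(0.3818) = 22.445° or 180° − 22.445° = 157.555°.
So θ = 11.22° or θ = 78.78°.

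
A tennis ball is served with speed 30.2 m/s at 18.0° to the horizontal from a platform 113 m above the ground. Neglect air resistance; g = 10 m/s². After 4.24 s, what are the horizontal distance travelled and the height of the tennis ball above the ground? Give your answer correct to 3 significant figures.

v_x = 30.2 cos 18.0° = 28.72 m/s; v_y0 = 30.2 sin 18.0° = 9.332 m/s.
x = v_x t = 28.72 × 4.24 = 122 m.
y = 113 + v_y0 t − ½ g t² = 62.7 m.

x = 122 m, y = 62.7 m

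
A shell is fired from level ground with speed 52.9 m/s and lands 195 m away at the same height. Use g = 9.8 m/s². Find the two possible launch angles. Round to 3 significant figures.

21.5° and 68.5°

Level-ground range: R = v₀² sin(2θ)/g ⇒ sin 2θ = R g / v₀² = 195×9.8/52.9² = 0.6829.
2θ = arcsin(0.6829) = 43.07° or 180° − 43.07° = 136.93°.
So θ = 21.5° or θ = 68.5°.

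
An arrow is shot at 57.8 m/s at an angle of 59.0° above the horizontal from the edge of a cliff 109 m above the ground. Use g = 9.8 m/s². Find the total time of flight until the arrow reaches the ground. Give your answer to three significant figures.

Vertical component: v_y = 57.8 sin 59.0° = 49.54 m/s.
Taking up as positive with launch at y = 109 m, landing at y = 0: 0 = 109 + 49.54 t − ½(9.8) t².
Solving 4.900 t² − 49.54 t − 109 = 0 gives t = [49.54 + √(49.54² + 4·4.900·109)] / 9.800 = 12.0 s.

12.0 s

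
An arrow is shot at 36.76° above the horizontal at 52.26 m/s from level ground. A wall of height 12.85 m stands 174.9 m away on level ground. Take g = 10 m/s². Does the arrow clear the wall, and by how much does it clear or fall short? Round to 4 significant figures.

Yes — it clears the wall by 30.55 m.

v_x = 52.26 cos 36.76° = 41.868 m/s; v_y0 = 52.26 sin 36.76° = 31.276 m/s.
Time to reach the wall: t = 174.9 / 41.868 = 4.1774 s.
Height at that point: y = 31.276×4.1774 − 5.000×4.1774² = 43.399 m.
That is 43.399 − 12.85 = 30.55 m above the top of the wall, so the arrow clears it.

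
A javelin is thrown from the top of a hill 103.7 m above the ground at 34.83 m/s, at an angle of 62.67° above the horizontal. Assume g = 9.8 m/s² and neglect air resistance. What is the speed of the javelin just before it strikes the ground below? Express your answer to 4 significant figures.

56.97 m/s

v_x = 34.83 cos 62.67° = 15.991 m/s is unchanged throughout.
For the vertical component, v_y² = v_y0² + 2 g h = (30.942)² + 2×9.8×103.7 = 2989.9, so |v_y| = 54.680 m/s.
Impact speed = √(v_x² + v_y²) = √(255.71 + 2989.9) = 56.97 m/s.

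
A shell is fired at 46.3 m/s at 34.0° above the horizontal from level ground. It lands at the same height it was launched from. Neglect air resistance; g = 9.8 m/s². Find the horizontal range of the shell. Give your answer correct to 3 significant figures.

Components: v_x = 46.3 cos 34.0° = 38.38 m/s, v_y = 46.3 sin 34.0° = 25.89 m/s.
Time of flight (same landing height): t = 2 v_y / g = 2 × 25.89 / 9.8 = 5.284 s.
Range: R = v_x · t = 38.38 × 5.284 = 203 m.

203 m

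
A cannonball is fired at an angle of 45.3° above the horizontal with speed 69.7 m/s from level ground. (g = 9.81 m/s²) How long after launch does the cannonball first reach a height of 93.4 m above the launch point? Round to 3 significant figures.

v_y0 = 69.7 sin 45.3° = 49.54 m/s.
Set y = v_y0 t − ½ g t² = 93.4: 4.905 t² − 49.54 t + 93.4 = 0.
t = [49.54 ± √(2454 − 1833)] / 9.81 = (49.54 ± 24.92) / 9.81, giving t = 2.51 s or t = 7.59 s.
The cannonball is on the way up at the first time, so t = 2.51 s.

2.51 s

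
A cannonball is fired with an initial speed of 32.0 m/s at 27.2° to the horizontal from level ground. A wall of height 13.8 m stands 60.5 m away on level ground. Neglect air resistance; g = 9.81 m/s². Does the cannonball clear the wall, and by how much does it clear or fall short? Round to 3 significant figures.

v_x = 32.0 cos 27.2° = 28.46 m/s; v_y0 = 32.0 sin 27.2° = 14.63 m/s.
Time to reach the wall: t = 60.5 / 28.46 = 2.126 s.
Height at that point: y = 14.63×2.126 − 4.905×2.126² = 8.933 m.
That is 13.8 − 8.933 = 4.87 m below the top of the wall, so the cannonball does not clear it.

No — it falls 4.87 m short of clearing the wall.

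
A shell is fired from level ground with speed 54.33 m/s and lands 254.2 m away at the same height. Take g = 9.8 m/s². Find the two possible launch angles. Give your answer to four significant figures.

Level-ground range: R = v₀² sin(2θ)/g ⇒ sin 2θ = R g / v₀² = 254.2×9.8/54.33² = 0.8440.
2θ = arcsin(0.8440) = 57.565° or 180° − 57.565° = 122.435°.
So θ = 28.78° or θ = 61.22°.

28.78° and 61.22°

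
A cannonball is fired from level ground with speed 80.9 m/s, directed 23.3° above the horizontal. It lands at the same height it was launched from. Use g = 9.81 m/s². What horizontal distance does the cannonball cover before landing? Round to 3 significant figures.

485 m

For level ground, R = v₀² sin(2θ) / g.
sin(2 × 23.3°) = sin 46.60° = 0.7266.
R = (80.9)² × 0.7266 / 9.81 = 485 m.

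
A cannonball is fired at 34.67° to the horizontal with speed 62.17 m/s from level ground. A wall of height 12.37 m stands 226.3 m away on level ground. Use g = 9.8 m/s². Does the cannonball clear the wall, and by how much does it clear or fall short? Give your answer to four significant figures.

v_x = 62.17 cos 34.67° = 51.131 m/s; v_y0 = 62.17 sin 34.67° = 35.365 m/s.
Time to reach the wall: t = 226.3 / 51.131 = 4.4259 s.
Height at that point: y = 35.365×4.4259 − 4.900×4.4259² = 60.538 m.
That is 60.538 − 12.37 = 48.17 m above the top of the wall, so the cannonball clears it.

Yes — it clears the wall by 48.17 m.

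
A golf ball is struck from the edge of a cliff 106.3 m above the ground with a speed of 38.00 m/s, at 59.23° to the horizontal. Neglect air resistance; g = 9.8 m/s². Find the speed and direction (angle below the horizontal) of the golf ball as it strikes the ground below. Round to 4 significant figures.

v_x = 38.00 cos 59.23° = 19.441 m/s (constant).
|v_y| at impact = √((32.651)² + 2×9.8×106.3) = 56.121 m/s.
Speed = √(19.441² + 56.121²) = 59.39 m/s; angle = arctan(56.121/19.441) = 70.89° below horizontal.

59.39 m/s at 70.89° below the horizontal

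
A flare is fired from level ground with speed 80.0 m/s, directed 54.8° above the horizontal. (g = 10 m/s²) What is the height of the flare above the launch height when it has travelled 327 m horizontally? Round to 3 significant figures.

v_x = 80.0 cos 54.8° = 46.11 m/s, v_y0 = 80.0 sin 54.8° = 65.37 m/s.
Time to reach x = 327 m: t = x / v_x = 327 / 46.11 = 7.092 s.
y = v_y0 t − ½ g t² = 65.37×7.092 − 5.000×7.092² = 212 m.

212 m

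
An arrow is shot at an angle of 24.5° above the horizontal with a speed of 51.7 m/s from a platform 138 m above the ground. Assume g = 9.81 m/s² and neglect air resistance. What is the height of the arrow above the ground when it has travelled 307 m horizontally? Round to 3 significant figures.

v_x = 51.7 cos 24.5° = 47.04 m/s, v_y0 = 51.7 sin 24.5° = 21.44 m/s.
Time to reach x = 307 m: t = x / v_x = 307 / 47.04 = 6.526 s.
y = 138 + v_y0 t − ½ g t² = 138 + 21.44×6.526 − 4.905×6.526² = 69.0 m.

69.0 m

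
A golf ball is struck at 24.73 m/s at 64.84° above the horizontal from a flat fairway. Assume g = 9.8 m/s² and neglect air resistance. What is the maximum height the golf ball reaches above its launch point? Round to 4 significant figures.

Vertical component of launch velocity: v_y = 24.73 sin 64.84° = 22.384 m/s.
At the highest point the vertical velocity is zero, so v_y² = 2 g h_max.
h_max = (22.384)² / (2 × 9.8) = 501.04 / 19.60 = 25.56 m.

25.56 m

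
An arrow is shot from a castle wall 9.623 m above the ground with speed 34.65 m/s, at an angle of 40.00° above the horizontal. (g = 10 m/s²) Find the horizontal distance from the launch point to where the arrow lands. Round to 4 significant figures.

128.8 m

Components: v_x = 34.65 cos 40.00° = 26.543 m/s, v_y = 34.65 sin 40.00° = 22.273 m/s.
Vertical: 0 = 9.623 + 22.273 t − ½(10) t² ⇒ 5.000 t² − 22.273 t − 9.623 = 0.
t = [22.273 + √(496.09 + 192.46)] / 10.00 = 4.8513 s.
Horizontal: R = v_x · t = 26.543 × 4.8513 = 128.8 m.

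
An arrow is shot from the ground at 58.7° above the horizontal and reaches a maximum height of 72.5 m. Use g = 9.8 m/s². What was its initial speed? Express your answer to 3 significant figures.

At maximum height v_y = 0, so (v₀ sin θ)² = 2 g H.
v₀ sin 58.7° = √(2 × 9.8 × 72.5) = 37.70 m/s.
v₀ = 37.70 / sin 58.7° = 37.70 / 0.8545 = 44.1 m/s.

44.1 m/s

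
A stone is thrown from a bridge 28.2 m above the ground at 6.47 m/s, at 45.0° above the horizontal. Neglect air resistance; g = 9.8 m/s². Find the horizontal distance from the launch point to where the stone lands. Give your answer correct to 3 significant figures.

Components: v_x = 6.47 cos 45.0° = 4.575 m/s, v_y = 6.47 sin 45.0° = 4.575 m/s.
Vertical: 0 = 28.2 + 4.575 t − ½(9.8) t² ⇒ 4.900 t² − 4.575 t − 28.2 = 0.
t = [4.575 + √(20.93 + 552.7)] / 9.800 = 2.911 s.
Horizontal: R = v_x · t = 4.575 × 2.911 = 13.3 m.

13.3 m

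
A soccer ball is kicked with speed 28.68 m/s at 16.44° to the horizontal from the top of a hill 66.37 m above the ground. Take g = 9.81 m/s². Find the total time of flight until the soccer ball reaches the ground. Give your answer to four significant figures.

Vertical component: v_y = 28.68 sin 16.44° = 8.1168 m/s.
Taking up as positive with launch at y = 66.37 m, landing at y = 0: 0 = 66.37 + 8.1168 t − ½(9.81) t².
Solving 4.905 t² − 8.1168 t − 66.37 = 0 gives t = [8.1168 + √(8.1168² + 4·4.905·66.37)] / 9.810 = 4.598 s.

4.598 s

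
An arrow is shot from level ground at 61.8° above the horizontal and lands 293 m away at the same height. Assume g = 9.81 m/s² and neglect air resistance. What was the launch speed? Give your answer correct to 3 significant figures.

58.7 m/s

On level ground, R = v₀² sin(2θ) / g, so v₀ = √(R g / sin 2θ).
sin(2 × 61.8°) = 0.8329.
v₀ = √(293 × 9.81 / 0.8329) = √3451 = 58.7 m/s.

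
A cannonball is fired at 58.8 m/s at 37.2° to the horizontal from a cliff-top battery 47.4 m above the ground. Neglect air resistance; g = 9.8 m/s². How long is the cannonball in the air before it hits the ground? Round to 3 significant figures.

8.41 s

Vertical component: v_y = 58.8 sin 37.2° = 35.55 m/s.
Taking up as positive with launch at y = 47.4 m, landing at y = 0: 0 = 47.4 + 35.55 t − ½(9.8) t².
Solving 4.900 t² − 35.55 t − 47.4 = 0 gives t = [35.55 + √(35.55² + 4·4.900·47.4)] / 9.800 = 8.41 s.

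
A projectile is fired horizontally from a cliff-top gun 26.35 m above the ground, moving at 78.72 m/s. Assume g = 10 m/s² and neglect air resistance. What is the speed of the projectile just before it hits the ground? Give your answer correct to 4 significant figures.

Fall time: t = √(2 × 26.35 / 10) = 2.2956 s.
At impact: v_x = 78.72 m/s (unchanged), v_y = g t = 10 × 2.2956 = 22.956 m/s.
Speed = √(v_x² + v_y²) = √(6196.8 + 526.98) = 82.00 m/s.

82.00 m/s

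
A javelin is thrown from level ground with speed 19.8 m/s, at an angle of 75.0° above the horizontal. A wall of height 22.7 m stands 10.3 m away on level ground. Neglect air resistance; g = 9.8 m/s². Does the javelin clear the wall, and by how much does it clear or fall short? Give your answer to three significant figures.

No — it falls 4.05 m short of clearing the wall.

v_x = 19.8 cos 75.0° = 5.125 m/s; v_y0 = 19.8 sin 75.0° = 19.13 m/s.
Time to reach the wall: t = 10.3 / 5.125 = 2.010 s.
Height at that point: y = 19.13×2.010 − 4.900×2.010² = 18.65 m.
That is 22.7 − 18.65 = 4.05 m below the top of the wall, so the javelin does not clear it.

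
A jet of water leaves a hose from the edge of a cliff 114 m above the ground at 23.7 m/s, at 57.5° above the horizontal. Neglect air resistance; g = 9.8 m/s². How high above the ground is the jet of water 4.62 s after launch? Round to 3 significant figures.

v_y0 = 23.7 sin 57.5° = 19.99 m/s.
y(t) = 114 + v_y0 t − ½ g t² = 114 + 19.99×4.62 − ½×9.8×4.62² = 102 m.

102 m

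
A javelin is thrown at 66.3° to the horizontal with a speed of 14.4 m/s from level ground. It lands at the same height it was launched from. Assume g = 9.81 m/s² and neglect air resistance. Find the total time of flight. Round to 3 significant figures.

2.69 s

Vertical component: v_y = 14.4 sin 66.3° = 13.19 m/s.
For a projectile landing at launch height, time of flight is t = 2 v_y / g = 2 × 13.19 / 9.81 = 2.69 s.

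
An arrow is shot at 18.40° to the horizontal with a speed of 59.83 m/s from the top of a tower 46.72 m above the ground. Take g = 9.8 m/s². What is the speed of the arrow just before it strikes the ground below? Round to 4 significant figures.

67.05 m/s

v_x = 59.83 cos 18.40° = 56.771 m/s is unchanged throughout.
For the vertical component, v_y² = v_y0² + 2 g h = (18.885)² + 2×9.8×46.72 = 1272.4, so |v_y| = 35.671 m/s.
Impact speed = √(v_x² + v_y²) = √(3222.9 + 1272.4) = 67.05 m/s.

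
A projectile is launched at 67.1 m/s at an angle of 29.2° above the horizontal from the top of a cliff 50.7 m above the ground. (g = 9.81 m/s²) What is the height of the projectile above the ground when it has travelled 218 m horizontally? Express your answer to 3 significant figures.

105 m

v_x = 67.1 cos 29.2° = 58.57 m/s, v_y0 = 67.1 sin 29.2° = 32.74 m/s.
Time to reach x = 218 m: t = x / v_x = 218 / 58.57 = 3.722 s.
y = 50.7 + v_y0 t − ½ g t² = 50.7 + 32.74×3.722 − 4.905×3.722² = 105 m.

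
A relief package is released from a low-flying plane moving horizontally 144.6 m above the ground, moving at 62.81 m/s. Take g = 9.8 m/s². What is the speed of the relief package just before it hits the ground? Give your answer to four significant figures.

Fall time: t = √(2 × 144.6 / 9.8) = 5.4323 s.
At impact: v_x = 62.81 m/s (unchanged), v_y = g t = 9.8 × 5.4323 = 53.237 m/s.
Speed = √(v_x² + v_y²) = √(3945.1 + 2834.2) = 82.34 m/s.

82.34 m/s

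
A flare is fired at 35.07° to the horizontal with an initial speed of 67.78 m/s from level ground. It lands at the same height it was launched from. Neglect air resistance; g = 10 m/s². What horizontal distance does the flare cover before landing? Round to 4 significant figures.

432.1 m

Components: v_x = 67.78 cos 35.07° = 55.475 m/s, v_y = 67.78 sin 35.07° = 38.945 m/s.
Time of flight (same landing height): t = 2 v_y / g = 2 × 38.945 / 10 = 7.7890 s.
Range: R = v_x · t = 55.475 × 7.7890 = 432.1 m.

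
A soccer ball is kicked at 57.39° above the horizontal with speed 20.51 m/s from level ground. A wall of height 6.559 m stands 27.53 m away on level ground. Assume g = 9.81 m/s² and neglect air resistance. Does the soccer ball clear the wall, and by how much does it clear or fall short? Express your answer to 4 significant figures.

Yes — it clears the wall by 6.044 m.

v_x = 20.51 cos 57.39° = 11.053 m/s; v_y0 = 20.51 sin 57.39° = 17.277 m/s.
Time to reach the wall: t = 27.53 / 11.053 = 2.4907 s.
Height at that point: y = 17.277×2.4907 − 4.905×2.4907² = 12.603 m.
That is 12.603 − 6.559 = 6.044 m above the top of the wall, so the soccer ball clears it.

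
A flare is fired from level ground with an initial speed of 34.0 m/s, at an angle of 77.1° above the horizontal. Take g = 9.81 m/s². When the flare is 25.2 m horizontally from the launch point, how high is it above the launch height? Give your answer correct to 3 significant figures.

v_x = 34.0 cos 77.1° = 7.591 m/s, v_y0 = 34.0 sin 77.1° = 33.14 m/s.
Time to reach x = 25.2 m: t = x / v_x = 25.2 / 7.591 = 3.320 s.
y = v_y0 t − ½ g t² = 33.14×3.320 − 4.905×3.320² = 56.0 m.

56.0 m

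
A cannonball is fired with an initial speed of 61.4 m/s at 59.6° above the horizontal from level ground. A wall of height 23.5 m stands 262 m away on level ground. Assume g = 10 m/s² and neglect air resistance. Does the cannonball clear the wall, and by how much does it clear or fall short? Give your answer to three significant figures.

Yes — it clears the wall by 67.5 m.

v_x = 61.4 cos 59.6° = 31.07 m/s; v_y0 = 61.4 sin 59.6° = 52.96 m/s.
Time to reach the wall: t = 262 / 31.07 = 8.433 s.
Height at that point: y = 52.96×8.433 − 5.000×8.433² = 91.03 m.
That is 91.03 − 23.5 = 67.5 m above the top of the wall, so the cannonball clears it.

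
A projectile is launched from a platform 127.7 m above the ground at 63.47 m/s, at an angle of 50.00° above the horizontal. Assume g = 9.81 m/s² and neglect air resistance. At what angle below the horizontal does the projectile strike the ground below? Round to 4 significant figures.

v_x = 63.47 cos 50.00° = 40.798 m/s.
At impact |v_y| = √(v_y0² + 2 g h) = √(48.621² + 2×9.81×127.7) = 69.782 m/s.
Angle below horizontal = arctan(|v_y| / v_x) = arctan(69.782 / 40.798) = 59.69°.

59.69°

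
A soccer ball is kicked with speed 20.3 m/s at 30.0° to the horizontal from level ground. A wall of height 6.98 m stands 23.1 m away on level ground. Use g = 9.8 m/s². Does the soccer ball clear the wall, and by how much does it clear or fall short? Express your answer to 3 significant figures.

v_x = 20.3 cos 30.0° = 17.58 m/s; v_y0 = 20.3 sin 30.0° = 10.15 m/s.
Time to reach the wall: t = 23.1 / 17.58 = 1.314 s.
Height at that point: y = 10.15×1.314 − 4.900×1.314² = 4.877 m.
That is 6.98 − 4.877 = 2.10 m below the top of the wall, so the soccer ball does not clear it.

No — it falls 2.10 m short of clearing the wall.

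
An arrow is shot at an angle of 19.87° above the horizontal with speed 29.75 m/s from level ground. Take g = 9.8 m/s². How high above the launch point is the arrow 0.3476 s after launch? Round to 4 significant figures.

2.923 m

v_y0 = 29.75 sin 19.87° = 10.112 m/s.
y(t) = v_y0 t − ½ g t² = 10.112×0.3476 − 4.900×0.3476² = 2.923 m.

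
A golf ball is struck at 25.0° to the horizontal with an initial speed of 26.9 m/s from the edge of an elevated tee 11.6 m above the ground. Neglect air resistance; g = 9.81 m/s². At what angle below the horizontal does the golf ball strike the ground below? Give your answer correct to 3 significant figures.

37.8°

v_x = 26.9 cos 25.0° = 24.38 m/s.
At impact |v_y| = √(v_y0² + 2 g h) = √(11.37² + 2×9.81×11.6) = 18.89 m/s.
Angle below horizontal = arctan(|v_y| / v_x) = arctan(18.89 / 24.38) = 37.8°.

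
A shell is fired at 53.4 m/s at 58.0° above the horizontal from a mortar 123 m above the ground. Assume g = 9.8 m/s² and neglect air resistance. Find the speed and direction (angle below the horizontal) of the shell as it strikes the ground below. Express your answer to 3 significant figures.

v_x = 53.4 cos 58.0° = 28.30 m/s (constant).
|v_y| at impact = √((45.29)² + 2×9.8×123) = 66.80 m/s.
Speed = √(28.30² + 66.80²) = 72.5 m/s; angle = arctan(66.80/28.30) = 67.0° below horizontal.

72.5 m/s at 67.0° below the horizontal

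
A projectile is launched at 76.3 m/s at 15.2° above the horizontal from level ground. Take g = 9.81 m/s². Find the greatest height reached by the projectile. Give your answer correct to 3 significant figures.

Vertical component of launch velocity: v_y = 76.3 sin 15.2° = 20.01 m/s.
At the highest point the vertical velocity is zero, so v_y² = 2 g h_max.
h_max = (20.01)² / (2 × 9.81) = 400.4 / 19.62 = 20.4 m.

20.4 m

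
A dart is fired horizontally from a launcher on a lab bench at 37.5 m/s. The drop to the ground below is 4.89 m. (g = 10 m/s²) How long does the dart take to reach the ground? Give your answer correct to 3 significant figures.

0.989 s

The horizontal speed doesn't affect the fall. With v_y0 = 0, h = ½ g t².
t = √(2 × 4.89 / 10) = √0.9780 = 0.989 s.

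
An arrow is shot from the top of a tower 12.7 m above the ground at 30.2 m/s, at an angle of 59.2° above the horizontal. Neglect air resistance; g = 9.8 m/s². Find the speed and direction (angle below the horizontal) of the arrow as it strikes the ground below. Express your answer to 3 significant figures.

v_x = 30.2 cos 59.2° = 15.46 m/s (constant).
|v_y| at impact = √((25.94)² + 2×9.8×12.7) = 30.36 m/s.
Speed = √(15.46² + 30.36²) = 34.1 m/s; angle = arctan(30.36/15.46) = 63.0° below horizontal.

34.1 m/s at 63.0° below the horizontal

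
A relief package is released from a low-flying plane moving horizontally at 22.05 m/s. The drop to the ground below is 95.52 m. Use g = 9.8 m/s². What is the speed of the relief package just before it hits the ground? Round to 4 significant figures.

48.56 m/s

Fall time: t = √(2 × 95.52 / 9.8) = 4.4152 s.
At impact: v_x = 22.05 m/s (unchanged), v_y = g t = 9.8 × 4.4152 = 43.269 m/s.
Speed = √(v_x² + v_y²) = √(486.20 + 1872.2) = 48.56 m/s.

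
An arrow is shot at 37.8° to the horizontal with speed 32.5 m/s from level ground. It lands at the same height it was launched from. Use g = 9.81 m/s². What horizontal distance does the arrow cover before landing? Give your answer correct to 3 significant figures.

For level ground, R = v₀² sin(2θ) / g.
sin(2 × 37.8°) = sin 75.60° = 0.9686.
R = (32.5)² × 0.9686 / 9.81 = 104 m.

104 m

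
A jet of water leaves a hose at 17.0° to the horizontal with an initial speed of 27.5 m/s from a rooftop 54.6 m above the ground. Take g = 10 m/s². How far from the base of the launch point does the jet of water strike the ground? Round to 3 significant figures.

Components: v_x = 27.5 cos 17.0° = 26.30 m/s, v_y = 27.5 sin 17.0° = 8.040 m/s.
Vertical: 0 = 54.6 + 8.040 t − ½(10) t² ⇒ 5.000 t² − 8.040 t − 54.6 = 0.
t = [8.040 + √(64.64 + 1092)] / 10.00 = 4.205 s.
Horizontal: R = v_x · t = 26.30 × 4.205 = 111 m.

111 m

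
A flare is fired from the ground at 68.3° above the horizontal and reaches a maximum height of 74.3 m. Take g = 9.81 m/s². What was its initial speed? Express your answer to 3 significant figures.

At maximum height v_y = 0, so (v₀ sin θ)² = 2 g H.
v₀ sin 68.3° = √(2 × 9.81 × 74.3) = 38.18 m/s.
v₀ = 38.18 / sin 68.3° = 38.18 / 0.9291 = 41.1 m/s.

41.1 m/s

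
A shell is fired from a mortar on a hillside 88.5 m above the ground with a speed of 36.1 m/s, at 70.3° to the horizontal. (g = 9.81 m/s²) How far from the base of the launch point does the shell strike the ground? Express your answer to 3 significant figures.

109 m

Components: v_x = 36.1 cos 70.3° = 12.17 m/s, v_y = 36.1 sin 70.3° = 33.99 m/s.
Vertical: 0 = 88.5 + 33.99 t − ½(9.81) t² ⇒ 4.905 t² − 33.99 t − 88.5 = 0.
t = [33.99 + √(1155 + 1736)] / 9.810 = 8.946 s.
Horizontal: R = v_x · t = 12.17 × 8.946 = 109 m.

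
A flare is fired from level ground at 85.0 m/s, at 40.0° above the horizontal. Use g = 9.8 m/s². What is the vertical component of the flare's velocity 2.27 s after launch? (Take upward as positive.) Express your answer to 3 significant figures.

32.4 m/s

Initial vertical component: v_y0 = 85.0 sin 40.0° = 54.64 m/s.
v_y(t) = v_y0 − g t = 54.64 − 9.8 × 2.27 = 32.4 m/s.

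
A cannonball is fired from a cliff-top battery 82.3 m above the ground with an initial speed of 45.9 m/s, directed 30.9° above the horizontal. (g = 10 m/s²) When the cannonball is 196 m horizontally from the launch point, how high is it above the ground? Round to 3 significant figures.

v_x = 45.9 cos 30.9° = 39.39 m/s, v_y0 = 45.9 sin 30.9° = 23.57 m/s.
Time to reach x = 196 m: t = x / v_x = 196 / 39.39 = 4.976 s.
y = 82.3 + v_y0 t − ½ g t² = 82.3 + 23.57×4.976 − 5.000×4.976² = 75.8 m.

75.8 m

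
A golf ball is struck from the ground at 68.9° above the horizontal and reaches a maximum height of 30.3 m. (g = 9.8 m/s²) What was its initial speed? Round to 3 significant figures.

At maximum height v_y = 0, so (v₀ sin θ)² = 2 g H.
v₀ sin 68.9° = √(2 × 9.8 × 30.3) = 24.37 m/s.
v₀ = 24.37 / sin 68.9° = 24.37 / 0.9330 = 26.1 m/s.

26.1 m/s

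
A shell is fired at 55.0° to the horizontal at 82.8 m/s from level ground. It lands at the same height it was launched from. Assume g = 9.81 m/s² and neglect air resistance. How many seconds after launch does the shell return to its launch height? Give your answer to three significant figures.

Vertical component: v_y = 82.8 sin 55.0° = 67.83 m/s.
For a projectile landing at launch height, time of flight is t = 2 v_y / g = 2 × 67.83 / 9.81 = 13.8 s.

13.8 s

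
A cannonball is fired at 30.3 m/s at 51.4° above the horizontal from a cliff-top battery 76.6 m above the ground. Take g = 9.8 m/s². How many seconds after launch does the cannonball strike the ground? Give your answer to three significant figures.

Vertical component: v_y = 30.3 sin 51.4° = 23.68 m/s.
Taking up as positive with launch at y = 76.6 m, landing at y = 0: 0 = 76.6 + 23.68 t − ½(9.8) t².
Solving 4.900 t² − 23.68 t − 76.6 = 0 gives t = [23.68 + √(23.68² + 4·4.900·76.6)] / 9.800 = 7.05 s.

7.05 s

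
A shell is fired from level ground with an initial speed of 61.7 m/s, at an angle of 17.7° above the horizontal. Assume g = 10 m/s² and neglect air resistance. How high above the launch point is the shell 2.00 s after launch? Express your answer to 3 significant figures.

17.5 m

v_y0 = 61.7 sin 17.7° = 18.76 m/s.
y(t) = v_y0 t − ½ g t² = 18.76×2.00 − 5.000×2.00² = 17.5 m.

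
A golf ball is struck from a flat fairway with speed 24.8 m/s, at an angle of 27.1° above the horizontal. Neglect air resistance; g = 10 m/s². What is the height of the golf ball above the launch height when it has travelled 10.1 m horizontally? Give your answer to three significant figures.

v_x = 24.8 cos 27.1° = 22.08 m/s, v_y0 = 24.8 sin 27.1° = 11.30 m/s.
Time to reach x = 10.1 m: t = x / v_x = 10.1 / 22.08 = 0.4574 s.
y = v_y0 t − ½ g t² = 11.30×0.4574 − 5.000×0.4574² = 4.12 m.

4.12 m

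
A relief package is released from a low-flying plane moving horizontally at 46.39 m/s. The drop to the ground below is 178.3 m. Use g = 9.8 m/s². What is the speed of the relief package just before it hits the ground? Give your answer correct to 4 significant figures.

75.14 m/s

Fall time: t = √(2 × 178.3 / 9.8) = 6.0322 s.
At impact: v_x = 46.39 m/s (unchanged), v_y = g t = 9.8 × 6.0322 = 59.116 m/s.
Speed = √(v_x² + v_y²) = √(2152.0 + 3494.7) = 75.14 m/s.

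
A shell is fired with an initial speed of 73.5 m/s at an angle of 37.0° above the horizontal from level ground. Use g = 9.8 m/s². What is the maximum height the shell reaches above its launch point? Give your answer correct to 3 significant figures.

99.8 m

Vertical component of launch velocity: v_y = 73.5 sin 37.0° = 44.23 m/s.
At the highest point the vertical velocity is zero, so v_y² = 2 g h_max.
h_max = (44.23)² / (2 × 9.8) = 1956 / 19.60 = 99.8 m.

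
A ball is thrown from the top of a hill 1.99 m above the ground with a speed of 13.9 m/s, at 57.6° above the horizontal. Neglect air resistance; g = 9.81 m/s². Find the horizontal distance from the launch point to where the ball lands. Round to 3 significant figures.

19.0 m

Components: v_x = 13.9 cos 57.6° = 7.448 m/s, v_y = 13.9 sin 57.6° = 11.74 m/s.
Vertical: 0 = 1.99 + 11.74 t − ½(9.81) t² ⇒ 4.905 t² − 11.74 t − 1.99 = 0.
t = [11.74 + √(137.8 + 39.04)] / 9.810 = 2.552 s.
Horizontal: R = v_x · t = 7.448 × 2.552 = 19.0 m.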